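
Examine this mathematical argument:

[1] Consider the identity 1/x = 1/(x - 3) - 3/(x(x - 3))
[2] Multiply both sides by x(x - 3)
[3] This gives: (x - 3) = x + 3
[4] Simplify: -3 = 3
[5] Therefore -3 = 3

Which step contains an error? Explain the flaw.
Step 3: This gives: (x - 3) = x + 3

Step 3 makes a sign error when clearing denominators. Multiplying -3/(x(x - 3)) by x(x - 3) gives -3, not +3. The correct result is (x - 3) = x - 3, which is trivially true, not (x - 3) = x + 3. (Step 1 is a valid identity: 1/(x - 3) - 3/(x(x - 3)) = (x - 3)/(x(x - 3)) = 1/x.)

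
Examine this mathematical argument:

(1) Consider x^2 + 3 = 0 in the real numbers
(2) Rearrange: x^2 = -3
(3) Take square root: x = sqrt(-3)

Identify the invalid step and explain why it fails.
Step 3: Take square root: x = sqrt(-3)

Step 3 takes the square root of -3, which is negative. In the real number system, the square root of a negative number is undefined. The equation x^2 + 3 = 0 has no real solutions. Square roots of negative numbers only exist in the complex numbers.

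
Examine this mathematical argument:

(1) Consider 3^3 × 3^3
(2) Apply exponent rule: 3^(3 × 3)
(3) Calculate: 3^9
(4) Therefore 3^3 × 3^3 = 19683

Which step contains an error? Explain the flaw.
Step 2: Apply exponent rule: 3^(3 × 3)

Step 2 incorrectly states that a^b × a^c = a^(b×c). The correct rule is a^b × a^c = a^(b+c). The actual value is 3^3 × 3^3 = 3^6 = 729, not 3^9 = 19683.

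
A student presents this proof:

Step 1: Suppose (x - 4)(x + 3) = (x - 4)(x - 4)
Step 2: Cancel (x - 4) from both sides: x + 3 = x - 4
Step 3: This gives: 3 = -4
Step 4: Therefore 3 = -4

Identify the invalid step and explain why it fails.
Step 2: Cancel (x - 4) from both sides: x + 3 = x - 4

Step 2 cancels (x - 4) from both sides. This is only valid if (x - 4) ≠ 0, i.e., x ≠ 4. When x = 4, both sides equal zero regardless of the other factors. The correct approach requires considering x = 4 as a separate case.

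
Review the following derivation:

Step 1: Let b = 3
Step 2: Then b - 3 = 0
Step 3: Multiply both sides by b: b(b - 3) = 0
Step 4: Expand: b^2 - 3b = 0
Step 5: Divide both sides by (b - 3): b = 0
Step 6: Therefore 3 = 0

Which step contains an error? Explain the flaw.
Step 5: Divide both sides by (b - 3): b = 0

Step 5 divides both sides by (b - 3). However, since b = 3, we have (b - 3) = 0. Division by zero is undefined, making this step invalid.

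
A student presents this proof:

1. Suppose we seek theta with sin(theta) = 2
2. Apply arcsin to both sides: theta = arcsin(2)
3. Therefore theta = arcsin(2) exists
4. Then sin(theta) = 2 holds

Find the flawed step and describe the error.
Step 2: Apply arcsin to both sides: theta = arcsin(2)

Step 2 applies arcsin to 2. However, arcsin(x) is only defined for x in [-1, 1] because sin(theta) can only produce values in that range. Since |2| > 1, arcsin(2) is undefined. There is no angle whose sine equals 2.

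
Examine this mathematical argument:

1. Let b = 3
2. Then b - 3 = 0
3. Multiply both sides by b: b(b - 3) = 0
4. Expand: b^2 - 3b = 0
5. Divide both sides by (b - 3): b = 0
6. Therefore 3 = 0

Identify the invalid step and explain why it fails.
Step 5: Divide both sides by (b - 3): b = 0

Step 5 divides both sides by (b - 3). However, since b = 3, we have (b - 3) = 0. Division by zero is undefined, making this step invalid.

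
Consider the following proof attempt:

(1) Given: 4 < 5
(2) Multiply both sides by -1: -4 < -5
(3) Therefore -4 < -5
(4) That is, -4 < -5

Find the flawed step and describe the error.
Step 2: Multiply both sides by -1: -4 < -5

Step 2 multiplies both sides by -1 but fails to reverse the inequality sign. When multiplying (or dividing) an inequality by a negative number, the direction must be reversed. Since 4 < 5, we should get -4 > -5, i.e., -4 > -5.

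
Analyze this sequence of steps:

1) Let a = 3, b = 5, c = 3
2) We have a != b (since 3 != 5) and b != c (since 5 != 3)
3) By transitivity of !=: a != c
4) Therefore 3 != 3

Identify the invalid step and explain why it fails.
Step 3: By transitivity of !=: a != c

Step 3 incorrectly applies transitivity to the '!=' relation. Transitivity states: if a R b and b R c, then a R c. However, '!=' is not transitive. Counterexample: 3 != 5 and 5 != 3, but 3 = 3 (both equal 3). Transitivity holds for relations like <, <=, =, but not for !=.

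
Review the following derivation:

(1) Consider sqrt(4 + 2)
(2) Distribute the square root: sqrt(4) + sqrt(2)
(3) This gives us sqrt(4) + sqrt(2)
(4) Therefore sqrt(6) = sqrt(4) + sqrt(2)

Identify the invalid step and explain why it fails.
Step 2: Distribute the square root: sqrt(4) + sqrt(2)

Step 2 incorrectly 'distributes' the square root over addition. The square root function does not distribute: sqrt(a + b) ≠ sqrt(a) + sqrt(b). In fact, sqrt(4 + 2) = sqrt(6) ≈ 2.4495, while sqrt(4) + sqrt(2) ≈ 3.4142.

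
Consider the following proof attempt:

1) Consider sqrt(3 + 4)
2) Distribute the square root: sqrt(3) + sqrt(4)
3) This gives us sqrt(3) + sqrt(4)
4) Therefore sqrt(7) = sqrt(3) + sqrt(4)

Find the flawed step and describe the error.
Step 2: Distribute the square root: sqrt(3) + sqrt(4)

Step 2 incorrectly 'distributes' the square root over addition. The square root function does not distribute: sqrt(a + b) ≠ sqrt(a) + sqrt(b). In fact, sqrt(3 + 4) = sqrt(7) ≈ 2.6458, while sqrt(3) + sqrt(4) ≈ 3.7321.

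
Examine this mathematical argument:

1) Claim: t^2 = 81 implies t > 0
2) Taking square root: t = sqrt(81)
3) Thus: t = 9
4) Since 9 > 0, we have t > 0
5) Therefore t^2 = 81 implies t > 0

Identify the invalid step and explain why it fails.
Step 2: Taking square root: t = sqrt(81)

Step 2 takes the square root and assumes the positive root only. The equation t^2 = 81 actually has two solutions: t = 9 and t = -9. The proof silently assumes t > 0 without justification, then uses this assumption to conclude t > 0, which is circular. The counterexample t = -9 shows the claim is false.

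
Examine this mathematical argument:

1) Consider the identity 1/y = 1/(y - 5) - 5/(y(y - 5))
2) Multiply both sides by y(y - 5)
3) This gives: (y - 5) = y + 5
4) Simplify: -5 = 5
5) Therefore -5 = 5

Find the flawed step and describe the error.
Step 3: This gives: (y - 5) = y + 5

Step 3 makes a sign error when clearing denominators. Multiplying -5/(y(y - 5)) by y(y - 5) gives -5, not +5. The correct result is (y - 5) = y - 5, which is trivially true, not (y - 5) = y + 5. (Step 1 is a valid identity: 1/(y - 5) - 5/(y(y - 5)) = (y - 5)/(y(y - 5)) = 1/y.)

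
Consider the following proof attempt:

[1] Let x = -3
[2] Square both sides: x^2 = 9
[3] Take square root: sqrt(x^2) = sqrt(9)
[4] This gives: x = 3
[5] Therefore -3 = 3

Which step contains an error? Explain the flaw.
Step 4: This gives: x = 3

Step 4 incorrectly states that sqrt(x^2) = x. The correct identity is sqrt(x^2) = |x|. Since x = -3 < 0, we have sqrt(x^2) = |-3| = 3, not x = -3.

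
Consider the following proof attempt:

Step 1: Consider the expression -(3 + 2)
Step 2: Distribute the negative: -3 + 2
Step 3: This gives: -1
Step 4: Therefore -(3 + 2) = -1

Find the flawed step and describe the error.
Step 2: Distribute the negative: -3 + 2

Step 2 incorrectly distributes the negative sign. The correct distribution is -(3 + 2) = -3 - 2 = -5. The negative must be applied to both terms, not just the first. The error treats -(3 + 2) as -3 + 2, which equals -1 instead of -5.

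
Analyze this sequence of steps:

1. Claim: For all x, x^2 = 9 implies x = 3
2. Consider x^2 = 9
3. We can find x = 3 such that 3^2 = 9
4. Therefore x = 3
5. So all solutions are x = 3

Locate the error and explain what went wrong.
Step 4: Therefore x = 3

Step 4 incorrectly concludes that x = 3 is the only solution. The proof shows that x = 3 is A solution (existence), but does not show it is the ONLY solution (uniqueness). In fact, x = -3 is also a solution since (-3)^2 = 9. Finding one solution doesn't prove there are no others.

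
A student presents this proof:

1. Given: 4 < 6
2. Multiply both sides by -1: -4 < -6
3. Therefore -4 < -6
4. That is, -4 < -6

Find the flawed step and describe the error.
Step 2: Multiply both sides by -1: -4 < -6

Step 2 multiplies both sides by -1 but fails to reverse the inequality sign. When multiplying (or dividing) an inequality by a negative number, the direction must be reversed. Since 4 < 6, we should get -4 > -6, i.e., -4 > -6.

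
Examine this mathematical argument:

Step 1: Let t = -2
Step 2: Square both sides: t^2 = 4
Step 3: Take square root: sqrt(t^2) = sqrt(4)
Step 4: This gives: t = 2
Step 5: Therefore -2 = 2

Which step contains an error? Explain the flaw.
Step 4: This gives: t = 2

Step 4 incorrectly states that sqrt(t^2) = t. The correct identity is sqrt(t^2) = |t|. Since t = -2 < 0, we have sqrt(t^2) = |-2| = 2, not t = -2.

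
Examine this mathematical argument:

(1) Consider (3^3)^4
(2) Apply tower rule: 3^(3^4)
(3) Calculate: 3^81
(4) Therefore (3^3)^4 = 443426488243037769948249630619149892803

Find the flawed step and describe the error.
Step 2: Apply tower rule: 3^(3^4)

Step 2 incorrectly states that (a^b)^c = a^(b^c). The correct rule is (a^b)^c = a^(b×c). The actual value is (3^3)^4 = 3^12 = 531441, not 3^81 = 443426488243037769948249630619149892803.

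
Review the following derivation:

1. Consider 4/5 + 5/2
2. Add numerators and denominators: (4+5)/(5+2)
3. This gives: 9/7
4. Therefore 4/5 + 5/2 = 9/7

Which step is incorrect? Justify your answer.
Step 2: Add numerators and denominators: (4+5)/(5+2)

Step 2 incorrectly adds fractions by separately adding numerators and denominators. This is wrong. The correct method requires a common denominator: 4/5 + 5/2 = (4×2 + 5×5)/(5×2) = 33/10 = 33/10. The method used gives 9/7, which is different.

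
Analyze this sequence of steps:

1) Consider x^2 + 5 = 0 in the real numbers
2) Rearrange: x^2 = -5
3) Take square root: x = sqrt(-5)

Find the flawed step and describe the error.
Step 3: Take square root: x = sqrt(-5)

Step 3 takes the square root of -5, which is negative. In the real number system, the square root of a negative number is undefined. The equation x^2 + 5 = 0 has no real solutions. Square roots of negative numbers only exist in the complex numbers.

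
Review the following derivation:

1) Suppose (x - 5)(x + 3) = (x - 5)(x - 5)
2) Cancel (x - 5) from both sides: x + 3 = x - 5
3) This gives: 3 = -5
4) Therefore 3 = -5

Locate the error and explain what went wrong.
Step 2: Cancel (x - 5) from both sides: x + 3 = x - 5

Step 2 cancels (x - 5) from both sides. This is only valid if (x - 5) ≠ 0, i.e., x ≠ 5. When x = 5, both sides equal zero regardless of the other factors. The correct approach requires considering x = 5 as a separate case.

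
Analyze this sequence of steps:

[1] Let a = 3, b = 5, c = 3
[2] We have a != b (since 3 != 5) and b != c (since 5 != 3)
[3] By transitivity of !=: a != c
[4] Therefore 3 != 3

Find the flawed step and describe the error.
Step 3: By transitivity of !=: a != c

Step 3 incorrectly applies transitivity to the '!=' relation. Transitivity states: if a R b and b R c, then a R c. However, '!=' is not transitive. Counterexample: 3 != 5 and 5 != 3, but 3 = 3 (both equal 3). Transitivity holds for relations like <, <=, =, but not for !=.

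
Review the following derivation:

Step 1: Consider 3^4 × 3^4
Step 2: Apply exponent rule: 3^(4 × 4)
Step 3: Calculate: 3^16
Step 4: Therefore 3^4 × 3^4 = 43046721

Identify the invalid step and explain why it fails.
Step 2: Apply exponent rule: 3^(4 × 4)

Step 2 incorrectly states that a^b × a^c = a^(b×c). The correct rule is a^b × a^c = a^(b+c). The actual value is 3^4 × 3^4 = 3^8 = 6561, not 3^16 = 43046721.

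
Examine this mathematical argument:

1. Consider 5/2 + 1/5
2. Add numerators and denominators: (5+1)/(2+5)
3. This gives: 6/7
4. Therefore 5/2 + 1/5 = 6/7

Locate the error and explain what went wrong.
Step 2: Add numerators and denominators: (5+1)/(2+5)

Step 2 incorrectly adds fractions by separately adding numerators and denominators. This is wrong. The correct method requires a common denominator: 5/2 + 1/5 = (5×5 + 1×2)/(2×5) = 27/10 = 27/10. The method used gives 6/7, which is different.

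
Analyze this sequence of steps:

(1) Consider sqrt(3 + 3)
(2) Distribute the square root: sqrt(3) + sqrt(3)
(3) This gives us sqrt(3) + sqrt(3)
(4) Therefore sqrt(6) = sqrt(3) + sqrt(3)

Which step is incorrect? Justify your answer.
Step 2: Distribute the square root: sqrt(3) + sqrt(3)

Step 2 incorrectly 'distributes' the square root over addition. The square root function does not distribute: sqrt(a + b) ≠ sqrt(a) + sqrt(b). In fact, sqrt(3 + 3) = sqrt(6) ≈ 2.4495, while sqrt(3) + sqrt(3) ≈ 3.4641.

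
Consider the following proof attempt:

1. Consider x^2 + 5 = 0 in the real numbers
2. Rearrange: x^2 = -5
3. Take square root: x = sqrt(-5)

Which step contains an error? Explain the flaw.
Step 3: Take square root: x = sqrt(-5)

Step 3 takes the square root of -5, which is negative. In the real number system, the square root of a negative number is undefined. The equation x^2 + 5 = 0 has no real solutions. Square roots of negative numbers only exist in the complex numbers.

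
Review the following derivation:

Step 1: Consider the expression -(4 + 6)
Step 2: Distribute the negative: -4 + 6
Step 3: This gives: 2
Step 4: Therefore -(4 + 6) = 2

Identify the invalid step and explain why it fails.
Step 2: Distribute the negative: -4 + 6

Step 2 incorrectly distributes the negative sign. The correct distribution is -(4 + 6) = -4 - 6 = -10. The negative must be applied to both terms, not just the first. The error treats -(4 + 6) as -4 + 6, which equals 2 instead of -10.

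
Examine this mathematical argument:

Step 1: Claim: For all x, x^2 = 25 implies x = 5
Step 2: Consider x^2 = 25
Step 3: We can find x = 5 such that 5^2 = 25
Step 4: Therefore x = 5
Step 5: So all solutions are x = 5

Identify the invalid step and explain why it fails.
Step 4: Therefore x = 5

Step 4 incorrectly concludes that x = 5 is the only solution. The proof shows that x = 5 is A solution (existence), but does not show it is the ONLY solution (uniqueness). In fact, x = -5 is also a solution since (-5)^2 = 25. Finding one solution doesn't prove there are no others.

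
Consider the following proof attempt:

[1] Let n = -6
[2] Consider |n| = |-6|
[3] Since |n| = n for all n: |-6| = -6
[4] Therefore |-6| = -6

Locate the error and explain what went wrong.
Step 3: Since |n| = n for all n: |-6| = -6

Step 3 incorrectly states that |n| = n for all n. The correct definition is |n| = n when n >= 0, and |n| = -n when n < 0. Since -6 < 0, we have |-6| = -(-6) = 6, not -6.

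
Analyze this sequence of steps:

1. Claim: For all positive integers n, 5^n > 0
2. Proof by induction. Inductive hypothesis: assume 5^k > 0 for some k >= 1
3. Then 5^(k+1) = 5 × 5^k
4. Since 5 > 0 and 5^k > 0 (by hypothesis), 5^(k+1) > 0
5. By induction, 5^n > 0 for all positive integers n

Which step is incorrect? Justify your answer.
Step 5: By induction, 5^n > 0 for all positive integers n

Step 5 concludes the proof by induction, but no base case was ever established. A valid induction proof requires: (1) a base case proving 5^1 > 0, and (2) an inductive step showing IF 5^k > 0 THEN 5^(k+1) > 0. Steps 2-4 correctly establish the inductive step, but without the base case the conclusion in step 5 does not follow.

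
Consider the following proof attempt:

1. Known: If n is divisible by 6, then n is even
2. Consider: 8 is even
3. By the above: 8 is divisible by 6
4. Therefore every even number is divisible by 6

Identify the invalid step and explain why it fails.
Step 3: By the above: 8 is divisible by 6

Step 3 commits the fallacy of affirming the consequent. The known fact 'divisible by 6 → even' does NOT imply 'even → divisible by 6'. That would be the converse, which is false. For example, 8 is even but 8 ÷ 6 = 1.33, which is not an integer.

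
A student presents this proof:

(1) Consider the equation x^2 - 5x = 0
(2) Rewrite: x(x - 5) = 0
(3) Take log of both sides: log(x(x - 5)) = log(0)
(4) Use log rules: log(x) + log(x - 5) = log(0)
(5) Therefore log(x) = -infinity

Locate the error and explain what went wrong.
Step 3: Take log of both sides: log(x(x - 5)) = log(0)

Step 3 takes the logarithm of both sides, resulting in log(0) on the right side. The logarithm is only defined for positive numbers; log(0) is undefined (approaches negative infinity). This operation is invalid.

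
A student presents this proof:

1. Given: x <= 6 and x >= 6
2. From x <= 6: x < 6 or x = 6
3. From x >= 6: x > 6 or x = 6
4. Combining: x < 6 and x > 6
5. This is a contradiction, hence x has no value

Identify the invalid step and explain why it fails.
Step 4: Combining: x < 6 and x > 6

Step 4 incorrectly combines the conditions. From x <= 6 and x >= 6, the intersection is x = 6. The error treats the 'or' cases as 'and' requirements. The correct conclusion is that x = 6 is the unique solution, not that no solution exists.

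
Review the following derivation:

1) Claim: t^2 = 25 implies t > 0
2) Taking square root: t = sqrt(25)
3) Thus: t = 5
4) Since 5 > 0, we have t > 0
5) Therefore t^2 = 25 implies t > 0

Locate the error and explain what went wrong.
Step 2: Taking square root: t = sqrt(25)

Step 2 takes the square root and assumes the positive root only. The equation t^2 = 25 actually has two solutions: t = 5 and t = -5. The proof silently assumes t > 0 without justification, then uses this assumption to conclude t > 0, which is circular. The counterexample t = -5 shows the claim is false.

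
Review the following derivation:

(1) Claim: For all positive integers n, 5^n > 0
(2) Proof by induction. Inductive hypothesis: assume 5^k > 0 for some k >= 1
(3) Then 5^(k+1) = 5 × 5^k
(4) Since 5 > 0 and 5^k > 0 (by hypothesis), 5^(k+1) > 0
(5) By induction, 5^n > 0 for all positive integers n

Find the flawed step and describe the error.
Step 5: By induction, 5^n > 0 for all positive integers n

Step 5 concludes the proof by induction, but no base case was ever established. A valid induction proof requires: (1) a base case proving 5^1 > 0, and (2) an inductive step showing IF 5^k > 0 THEN 5^(k+1) > 0. Steps 2-4 correctly establish the inductive step, but without the base case the conclusion in step 5 does not follow.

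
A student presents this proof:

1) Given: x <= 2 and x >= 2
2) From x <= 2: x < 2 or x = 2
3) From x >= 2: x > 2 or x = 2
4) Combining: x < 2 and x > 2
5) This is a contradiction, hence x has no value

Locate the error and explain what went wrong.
Step 4: Combining: x < 2 and x > 2

Step 4 incorrectly combines the conditions. From x <= 2 and x >= 2, the intersection is x = 2. The error treats the 'or' cases as 'and' requirements. The correct conclusion is that x = 2 is the unique solution, not that no solution exists.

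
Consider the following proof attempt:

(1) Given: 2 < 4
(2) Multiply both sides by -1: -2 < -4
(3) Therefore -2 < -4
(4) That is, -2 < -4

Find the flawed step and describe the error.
Step 2: Multiply both sides by -1: -2 < -4

Step 2 multiplies both sides by -1 but fails to reverse the inequality sign. When multiplying (or dividing) an inequality by a negative number, the direction must be reversed. Since 2 < 4, we should get -2 > -4, i.e., -2 > -4.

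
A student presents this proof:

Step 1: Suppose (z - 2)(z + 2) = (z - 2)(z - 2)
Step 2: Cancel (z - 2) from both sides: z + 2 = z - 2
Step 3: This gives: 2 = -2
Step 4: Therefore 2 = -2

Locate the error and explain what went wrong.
Step 2: Cancel (z - 2) from both sides: z + 2 = z - 2

Step 2 cancels (z - 2) from both sides. This is only valid if (z - 2) ≠ 0, i.e., z ≠ 2. When z = 2, both sides equal zero regardless of the other factors. The correct approach requires considering z = 2 as a separate case.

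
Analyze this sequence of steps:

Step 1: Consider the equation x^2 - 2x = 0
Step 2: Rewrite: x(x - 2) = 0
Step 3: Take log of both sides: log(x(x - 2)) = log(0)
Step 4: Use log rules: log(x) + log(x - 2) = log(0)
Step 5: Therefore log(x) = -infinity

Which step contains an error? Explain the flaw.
Step 3: Take log of both sides: log(x(x - 2)) = log(0)

Step 3 takes the logarithm of both sides, resulting in log(0) on the right side. The logarithm is only defined for positive numbers; log(0) is undefined (approaches negative infinity). This operation is invalid.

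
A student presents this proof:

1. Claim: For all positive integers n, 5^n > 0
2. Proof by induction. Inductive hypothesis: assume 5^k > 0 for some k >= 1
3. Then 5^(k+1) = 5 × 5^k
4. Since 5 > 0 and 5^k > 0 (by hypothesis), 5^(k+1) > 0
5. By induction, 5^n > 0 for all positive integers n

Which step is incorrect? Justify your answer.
Step 5: By induction, 5^n > 0 for all positive integers n

Step 5 concludes the proof by induction, but no base case was ever established. A valid induction proof requires: (1) a base case proving 5^1 > 0, and (2) an inductive step showing IF 5^k > 0 THEN 5^(k+1) > 0. Steps 2-4 correctly establish the inductive step, but without the base case the conclusion in step 5 does not follow.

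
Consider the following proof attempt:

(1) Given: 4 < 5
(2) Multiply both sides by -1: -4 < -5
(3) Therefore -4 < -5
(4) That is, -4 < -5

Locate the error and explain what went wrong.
Step 2: Multiply both sides by -1: -4 < -5

Step 2 multiplies both sides by -1 but fails to reverse the inequality sign. When multiplying (or dividing) an inequality by a negative number, the direction must be reversed. Since 4 < 5, we should get -4 > -5, i.e., -4 > -5.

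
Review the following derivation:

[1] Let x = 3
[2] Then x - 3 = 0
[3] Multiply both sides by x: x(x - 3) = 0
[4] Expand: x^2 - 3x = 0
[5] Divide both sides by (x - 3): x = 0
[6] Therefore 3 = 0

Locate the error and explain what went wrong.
Step 5: Divide both sides by (x - 3): x = 0

Step 5 divides both sides by (x - 3). However, since x = 3, we have (x - 3) = 0. Division by zero is undefined, making this step invalid.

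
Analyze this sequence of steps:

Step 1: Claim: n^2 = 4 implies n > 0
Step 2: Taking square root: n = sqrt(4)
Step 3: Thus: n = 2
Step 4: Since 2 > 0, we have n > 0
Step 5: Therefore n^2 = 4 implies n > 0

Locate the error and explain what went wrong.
Step 2: Taking square root: n = sqrt(4)

Step 2 takes the square root and assumes the positive root only. The equation n^2 = 4 actually has two solutions: n = 2 and n = -2. The proof silently assumes n > 0 without justification, then uses this assumption to conclude n > 0, which is circular. The counterexample n = -2 shows the claim is false.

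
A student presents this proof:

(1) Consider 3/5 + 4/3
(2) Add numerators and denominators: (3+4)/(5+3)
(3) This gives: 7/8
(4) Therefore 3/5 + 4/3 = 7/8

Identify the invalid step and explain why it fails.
Step 2: Add numerators and denominators: (3+4)/(5+3)

Step 2 incorrectly adds fractions by separately adding numerators and denominators. This is wrong. The correct method requires a common denominator: 3/5 + 4/3 = (3×3 + 4×5)/(5×3) = 29/15 = 29/15. The method used gives 7/8, which is different.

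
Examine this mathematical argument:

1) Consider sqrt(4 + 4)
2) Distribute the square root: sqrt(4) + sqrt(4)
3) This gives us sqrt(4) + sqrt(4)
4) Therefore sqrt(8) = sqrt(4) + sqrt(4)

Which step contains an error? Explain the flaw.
Step 2: Distribute the square root: sqrt(4) + sqrt(4)

Step 2 incorrectly 'distributes' the square root over addition. The square root function does not distribute: sqrt(a + b) ≠ sqrt(a) + sqrt(b). In fact, sqrt(4 + 4) = sqrt(8) ≈ 2.8284, while sqrt(4) + sqrt(4) ≈ 4.0000.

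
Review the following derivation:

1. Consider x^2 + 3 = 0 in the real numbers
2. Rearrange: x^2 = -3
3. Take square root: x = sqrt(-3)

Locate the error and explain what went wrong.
Step 3: Take square root: x = sqrt(-3)

Step 3 takes the square root of -3, which is negative. In the real number system, the square root of a negative number is undefined. The equation x^2 + 3 = 0 has no real solutions. Square roots of negative numbers only exist in the complex numbers.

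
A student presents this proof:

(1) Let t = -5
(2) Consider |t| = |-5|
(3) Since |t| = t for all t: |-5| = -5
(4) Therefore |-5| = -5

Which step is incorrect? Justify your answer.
Step 3: Since |t| = t for all t: |-5| = -5

Step 3 incorrectly states that |t| = t for all t. The correct definition is |t| = t when t >= 0, and |t| = -t when t < 0. Since -5 < 0, we have |-5| = -(-5) = 5, not -5.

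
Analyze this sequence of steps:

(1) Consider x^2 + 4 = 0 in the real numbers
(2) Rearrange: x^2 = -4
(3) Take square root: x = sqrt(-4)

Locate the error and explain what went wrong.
Step 3: Take square root: x = sqrt(-4)

Step 3 takes the square root of -4, which is negative. In the real number system, the square root of a negative number is undefined. The equation x^2 + 4 = 0 has no real solutions. Square roots of negative numbers only exist in the complex numbers.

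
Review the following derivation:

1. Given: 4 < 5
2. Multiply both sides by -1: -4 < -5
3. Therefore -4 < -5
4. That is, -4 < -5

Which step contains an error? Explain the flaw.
Step 2: Multiply both sides by -1: -4 < -5

Step 2 multiplies both sides by -1 but fails to reverse the inequality sign. When multiplying (or dividing) an inequality by a negative number, the direction must be reversed. Since 4 < 5, we should get -4 > -5, i.e., -4 > -5.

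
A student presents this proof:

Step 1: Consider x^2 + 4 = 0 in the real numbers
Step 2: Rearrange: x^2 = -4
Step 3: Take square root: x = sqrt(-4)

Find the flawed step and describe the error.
Step 3: Take square root: x = sqrt(-4)

Step 3 takes the square root of -4, which is negative. In the real number system, the square root of a negative number is undefined. The equation x^2 + 4 = 0 has no real solutions. Square roots of negative numbers only exist in the complex numbers.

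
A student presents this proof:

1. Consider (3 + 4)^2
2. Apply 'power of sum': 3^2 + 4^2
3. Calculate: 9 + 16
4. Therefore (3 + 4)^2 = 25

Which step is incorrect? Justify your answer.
Step 2: Apply 'power of sum': 3^2 + 4^2

Step 2 incorrectly applies a non-existent rule '(a+b)^n = a^n + b^n'. This is false in general. The correct expansion uses the binomial theorem. The actual value is (3 + 4)^2 = 7^2 = 49, not 25.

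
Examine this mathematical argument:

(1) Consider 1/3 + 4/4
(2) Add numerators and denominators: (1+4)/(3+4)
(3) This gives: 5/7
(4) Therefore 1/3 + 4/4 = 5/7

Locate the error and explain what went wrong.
Step 2: Add numerators and denominators: (1+4)/(3+4)

Step 2 incorrectly adds fractions by separately adding numerators and denominators. This is wrong. The correct method requires a common denominator: 1/3 + 4/4 = (1×4 + 4×3)/(3×4) = 16/12 = 4/3. The method used gives 5/7, which is different.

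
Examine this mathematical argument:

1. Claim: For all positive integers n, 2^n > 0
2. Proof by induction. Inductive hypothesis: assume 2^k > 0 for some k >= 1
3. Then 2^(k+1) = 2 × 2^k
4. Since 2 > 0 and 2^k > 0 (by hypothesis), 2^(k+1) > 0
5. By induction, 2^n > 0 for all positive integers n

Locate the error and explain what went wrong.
Step 5: By induction, 2^n > 0 for all positive integers n

Step 5 concludes the proof by induction, but no base case was ever established. A valid induction proof requires: (1) a base case proving 2^1 > 0, and (2) an inductive step showing IF 2^k > 0 THEN 2^(k+1) > 0. Steps 2-4 correctly establish the inductive step, but without the base case the conclusion in step 5 does not follow.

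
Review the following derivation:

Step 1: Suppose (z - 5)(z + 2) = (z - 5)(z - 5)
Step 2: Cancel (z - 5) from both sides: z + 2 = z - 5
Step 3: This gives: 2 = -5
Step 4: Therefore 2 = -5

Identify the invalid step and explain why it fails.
Step 2: Cancel (z - 5) from both sides: z + 2 = z - 5

Step 2 cancels (z - 5) from both sides. This is only valid if (z - 5) ≠ 0, i.e., z ≠ 5. When z = 5, both sides equal zero regardless of the other factors. The correct approach requires considering z = 5 as a separate case.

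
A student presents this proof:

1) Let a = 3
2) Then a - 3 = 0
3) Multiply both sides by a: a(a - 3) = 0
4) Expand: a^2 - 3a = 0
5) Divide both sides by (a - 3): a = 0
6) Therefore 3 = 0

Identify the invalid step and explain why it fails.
Step 5: Divide both sides by (a - 3): a = 0

Step 5 divides both sides by (a - 3). However, since a = 3, we have (a - 3) = 0. Division by zero is undefined, making this step invalid.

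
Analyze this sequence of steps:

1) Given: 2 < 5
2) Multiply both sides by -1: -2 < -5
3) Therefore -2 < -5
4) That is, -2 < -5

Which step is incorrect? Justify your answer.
Step 2: Multiply both sides by -1: -2 < -5

Step 2 multiplies both sides by -1 but fails to reverse the inequality sign. When multiplying (or dividing) an inequality by a negative number, the direction must be reversed. Since 2 < 5, we should get -2 > -5, i.e., -2 > -5.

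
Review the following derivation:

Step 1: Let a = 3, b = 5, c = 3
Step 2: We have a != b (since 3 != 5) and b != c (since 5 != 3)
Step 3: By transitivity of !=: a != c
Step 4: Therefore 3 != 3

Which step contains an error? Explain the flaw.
Step 3: By transitivity of !=: a != c

Step 3 incorrectly applies transitivity to the '!=' relation. Transitivity states: if a R b and b R c, then a R c. However, '!=' is not transitive. Counterexample: 3 != 5 and 5 != 3, but 3 = 3 (both equal 3). Transitivity holds for relations like <, <=, =, but not for !=.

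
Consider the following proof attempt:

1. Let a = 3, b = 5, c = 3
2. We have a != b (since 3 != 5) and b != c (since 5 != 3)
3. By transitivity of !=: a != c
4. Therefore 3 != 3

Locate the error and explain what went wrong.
Step 3: By transitivity of !=: a != c

Step 3 incorrectly applies transitivity to the '!=' relation. Transitivity states: if a R b and b R c, then a R c. However, '!=' is not transitive. Counterexample: 3 != 5 and 5 != 3, but 3 = 3 (both equal 3). Transitivity holds for relations like <, <=, =, but not for !=.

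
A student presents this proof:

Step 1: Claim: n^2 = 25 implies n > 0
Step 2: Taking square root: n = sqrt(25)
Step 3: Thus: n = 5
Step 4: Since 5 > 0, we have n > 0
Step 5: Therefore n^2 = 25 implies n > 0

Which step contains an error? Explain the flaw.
Step 2: Taking square root: n = sqrt(25)

Step 2 takes the square root and assumes the positive root only. The equation n^2 = 25 actually has two solutions: n = 5 and n = -5. The proof silently assumes n > 0 without justification, then uses this assumption to conclude n > 0, which is circular. The counterexample n = -5 shows the claim is false.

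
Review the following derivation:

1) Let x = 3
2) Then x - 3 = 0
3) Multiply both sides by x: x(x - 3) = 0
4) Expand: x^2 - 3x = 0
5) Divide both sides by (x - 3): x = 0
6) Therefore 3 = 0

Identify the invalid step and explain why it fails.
Step 5: Divide both sides by (x - 3): x = 0

Step 5 divides both sides by (x - 3). However, since x = 3, we have (x - 3) = 0. Division by zero is undefined, making this step invalid.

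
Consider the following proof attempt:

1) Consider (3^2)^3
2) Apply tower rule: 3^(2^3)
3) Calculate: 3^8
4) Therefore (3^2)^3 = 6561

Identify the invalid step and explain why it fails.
Step 2: Apply tower rule: 3^(2^3)

Step 2 incorrectly states that (a^b)^c = a^(b^c). The correct rule is (a^b)^c = a^(b×c). The actual value is (3^2)^3 = 3^6 = 729, not 3^8 = 6561.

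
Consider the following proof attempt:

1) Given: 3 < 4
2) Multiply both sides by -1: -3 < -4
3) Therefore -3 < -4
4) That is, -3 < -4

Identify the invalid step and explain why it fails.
Step 2: Multiply both sides by -1: -3 < -4

Step 2 multiplies both sides by -1 but fails to reverse the inequality sign. When multiplying (or dividing) an inequality by a negative number, the direction must be reversed. Since 3 < 4, we should get -3 > -4, i.e., -3 > -4.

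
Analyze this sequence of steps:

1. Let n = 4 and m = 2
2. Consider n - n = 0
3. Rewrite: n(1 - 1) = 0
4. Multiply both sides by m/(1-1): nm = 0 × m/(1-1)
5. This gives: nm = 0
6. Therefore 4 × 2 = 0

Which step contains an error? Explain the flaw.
Step 4: Multiply both sides by m/(1-1): nm = 0 × m/(1-1)

Step 4 multiplies both sides by m/(1-1). However, 1-1 = 0, so this is multiplication by m/0, which is undefined. We cannot multiply by an undefined expression.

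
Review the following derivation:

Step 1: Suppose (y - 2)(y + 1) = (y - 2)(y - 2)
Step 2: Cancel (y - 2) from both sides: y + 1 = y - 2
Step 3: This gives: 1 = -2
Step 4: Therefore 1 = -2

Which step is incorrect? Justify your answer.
Step 2: Cancel (y - 2) from both sides: y + 1 = y - 2

Step 2 cancels (y - 2) from both sides. This is only valid if (y - 2) ≠ 0, i.e., y ≠ 2. When y = 2, both sides equal zero regardless of the other factors. The correct approach requires considering y = 2 as a separate case.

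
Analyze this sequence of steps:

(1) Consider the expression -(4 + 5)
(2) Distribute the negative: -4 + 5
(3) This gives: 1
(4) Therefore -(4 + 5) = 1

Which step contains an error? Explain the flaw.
Step 2: Distribute the negative: -4 + 5

Step 2 incorrectly distributes the negative sign. The correct distribution is -(4 + 5) = -4 - 5 = -9. The negative must be applied to both terms, not just the first. The error treats -(4 + 5) as -4 + 5, which equals 1 instead of -9.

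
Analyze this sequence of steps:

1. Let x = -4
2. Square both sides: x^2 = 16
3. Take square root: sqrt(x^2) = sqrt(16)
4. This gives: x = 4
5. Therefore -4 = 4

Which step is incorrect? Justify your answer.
Step 4: This gives: x = 4

Step 4 incorrectly states that sqrt(x^2) = x. The correct identity is sqrt(x^2) = |x|. Since x = -4 < 0, we have sqrt(x^2) = |-4| = 4, not x = -4.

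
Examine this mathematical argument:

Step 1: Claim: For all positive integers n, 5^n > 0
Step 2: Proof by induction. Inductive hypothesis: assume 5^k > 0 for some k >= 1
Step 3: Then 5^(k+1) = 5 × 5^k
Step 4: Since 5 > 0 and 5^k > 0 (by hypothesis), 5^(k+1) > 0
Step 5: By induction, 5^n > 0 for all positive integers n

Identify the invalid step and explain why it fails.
Step 5: By induction, 5^n > 0 for all positive integers n

Step 5 concludes the proof by induction, but no base case was ever established. A valid induction proof requires: (1) a base case proving 5^1 > 0, and (2) an inductive step showing IF 5^k > 0 THEN 5^(k+1) > 0. Steps 2-4 correctly establish the inductive step, but without the base case the conclusion in step 5 does not follow.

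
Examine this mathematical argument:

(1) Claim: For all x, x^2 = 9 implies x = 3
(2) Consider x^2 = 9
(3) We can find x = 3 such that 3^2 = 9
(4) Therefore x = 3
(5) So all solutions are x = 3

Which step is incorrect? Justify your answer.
Step 4: Therefore x = 3

Step 4 incorrectly concludes that x = 3 is the only solution. The proof shows that x = 3 is A solution (existence), but does not show it is the ONLY solution (uniqueness). In fact, x = -3 is also a solution since (-3)^2 = 9. Finding one solution doesn't prove there are no others.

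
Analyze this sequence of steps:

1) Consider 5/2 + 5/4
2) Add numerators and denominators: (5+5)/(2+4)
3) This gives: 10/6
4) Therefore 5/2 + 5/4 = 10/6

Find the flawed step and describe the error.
Step 2: Add numerators and denominators: (5+5)/(2+4)

Step 2 incorrectly adds fractions by separately adding numerators and denominators. This is wrong. The correct method requires a common denominator: 5/2 + 5/4 = (5×4 + 5×2)/(2×4) = 30/8 = 15/4. The method used gives 10/6, which is different.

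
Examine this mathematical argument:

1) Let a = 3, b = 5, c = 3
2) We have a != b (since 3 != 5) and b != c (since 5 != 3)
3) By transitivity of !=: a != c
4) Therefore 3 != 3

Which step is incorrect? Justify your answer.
Step 3: By transitivity of !=: a != c

Step 3 incorrectly applies transitivity to the '!=' relation. Transitivity states: if a R b and b R c, then a R c. However, '!=' is not transitive. Counterexample: 3 != 5 and 5 != 3, but 3 = 3 (both equal 3). Transitivity holds for relations like <, <=, =, but not for !=.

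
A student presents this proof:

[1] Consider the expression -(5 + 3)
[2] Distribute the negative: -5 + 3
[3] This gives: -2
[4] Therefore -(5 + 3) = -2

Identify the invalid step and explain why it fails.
Step 2: Distribute the negative: -5 + 3

Step 2 incorrectly distributes the negative sign. The correct distribution is -(5 + 3) = -5 - 3 = -8. The negative must be applied to both terms, not just the first. The error treats -(5 + 3) as -5 + 3, which equals -2 instead of -8.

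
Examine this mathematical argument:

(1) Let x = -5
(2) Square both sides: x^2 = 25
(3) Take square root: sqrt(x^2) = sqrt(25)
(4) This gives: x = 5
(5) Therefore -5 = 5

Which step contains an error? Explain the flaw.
Step 4: This gives: x = 5

Step 4 incorrectly states that sqrt(x^2) = x. The correct identity is sqrt(x^2) = |x|. Since x = -5 < 0, we have sqrt(x^2) = |-5| = 5, not x = -5.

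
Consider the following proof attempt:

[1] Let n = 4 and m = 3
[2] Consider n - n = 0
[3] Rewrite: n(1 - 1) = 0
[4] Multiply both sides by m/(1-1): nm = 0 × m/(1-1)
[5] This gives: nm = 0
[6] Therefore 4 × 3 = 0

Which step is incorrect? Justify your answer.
Step 4: Multiply both sides by m/(1-1): nm = 0 × m/(1-1)

Step 4 multiplies both sides by m/(1-1). However, 1-1 = 0, so this is multiplication by m/0, which is undefined. We cannot multiply by an undefined expression.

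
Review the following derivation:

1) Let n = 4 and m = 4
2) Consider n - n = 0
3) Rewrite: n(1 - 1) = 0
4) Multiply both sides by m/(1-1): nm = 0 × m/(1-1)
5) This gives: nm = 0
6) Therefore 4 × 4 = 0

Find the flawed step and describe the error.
Step 4: Multiply both sides by m/(1-1): nm = 0 × m/(1-1)

Step 4 multiplies both sides by m/(1-1). However, 1-1 = 0, so this is multiplication by m/0, which is undefined. We cannot multiply by an undefined expression.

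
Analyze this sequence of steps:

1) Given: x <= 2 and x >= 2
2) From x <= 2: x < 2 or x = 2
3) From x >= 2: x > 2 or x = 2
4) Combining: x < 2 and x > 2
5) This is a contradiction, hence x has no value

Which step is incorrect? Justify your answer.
Step 4: Combining: x < 2 and x > 2

Step 4 incorrectly combines the conditions. From x <= 2 and x >= 2, the intersection is x = 2. The error treats the 'or' cases as 'and' requirements. The correct conclusion is that x = 2 is the unique solution, not that no solution exists.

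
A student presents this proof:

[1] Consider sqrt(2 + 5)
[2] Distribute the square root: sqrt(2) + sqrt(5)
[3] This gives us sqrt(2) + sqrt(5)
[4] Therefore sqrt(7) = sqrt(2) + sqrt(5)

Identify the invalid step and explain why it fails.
Step 2: Distribute the square root: sqrt(2) + sqrt(5)

Step 2 incorrectly 'distributes' the square root over addition. The square root function does not distribute: sqrt(a + b) ≠ sqrt(a) + sqrt(b). In fact, sqrt(2 + 5) = sqrt(7) ≈ 2.6458, while sqrt(2) + sqrt(5) ≈ 3.6503.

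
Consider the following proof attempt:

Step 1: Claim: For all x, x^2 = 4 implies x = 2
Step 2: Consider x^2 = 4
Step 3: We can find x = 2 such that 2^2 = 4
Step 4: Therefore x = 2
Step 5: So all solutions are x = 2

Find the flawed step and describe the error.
Step 4: Therefore x = 2

Step 4 incorrectly concludes that x = 2 is the only solution. The proof shows that x = 2 is A solution (existence), but does not show it is the ONLY solution (uniqueness). In fact, x = -2 is also a solution since (-2)^2 = 4. Finding one solution doesn't prove there are no others.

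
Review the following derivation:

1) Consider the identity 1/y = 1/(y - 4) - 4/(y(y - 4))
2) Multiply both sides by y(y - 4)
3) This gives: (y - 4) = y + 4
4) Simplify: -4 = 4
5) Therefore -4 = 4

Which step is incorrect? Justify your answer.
Step 3: This gives: (y - 4) = y + 4

Step 3 makes a sign error when clearing denominators. Multiplying -4/(y(y - 4)) by y(y - 4) gives -4, not +4. The correct result is (y - 4) = y - 4, which is trivially true, not (y - 4) = y + 4. (Step 1 is a valid identity: 1/(y - 4) - 4/(y(y - 4)) = (y - 4)/(y(y - 4)) = 1/y.)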